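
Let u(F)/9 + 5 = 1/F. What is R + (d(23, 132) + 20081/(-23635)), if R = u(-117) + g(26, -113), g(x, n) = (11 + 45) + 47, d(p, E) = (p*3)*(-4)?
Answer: -67266278/307255 ≈ -218.93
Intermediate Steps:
d(p, E) = -12*p (d(p, E) = (3*p)*(-4) = -12*p)
g(x, n) = 103 (g(x, n) = 56 + 47 = 103)
u(F) = -45 + 9/F
R = 753/13 (R = (-45 + 9/(-117)) + 103 = (-45 + 9*(-1/117)) + 103 = (-45 - 1/13) + 103 = -586/13 + 103 = 753/13 ≈ 57.923)
R + (d(23, 132) + 20081/(-23635)) = 753/13 + (-12*23 + 20081/(-23635)) = 753/13 + (-276 + 20081*(-1/23635)) = 753/13 + (-276 - 20081/23635) = 753/13 - 6543341/23635 = -67266278/307255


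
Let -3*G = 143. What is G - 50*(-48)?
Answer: 7057/3 ≈ 2352.3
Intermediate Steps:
G = -143/3 (G = -⅓*143 = -143/3 ≈ -47.667)
G - 50*(-48) = -143/3 - 50*(-48) = -143/3 + 2400 = 7057/3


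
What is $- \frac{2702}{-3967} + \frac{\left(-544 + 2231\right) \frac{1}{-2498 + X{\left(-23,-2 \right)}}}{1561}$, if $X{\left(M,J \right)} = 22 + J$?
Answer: $\frac{1492152941}{2192140398} \approx 0.68068$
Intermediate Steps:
$- \frac{2702}{-3967} + \frac{\left(-544 + 2231\right) \frac{1}{-2498 + X{\left(-23,-2 \right)}}}{1561} = - \frac{2702}{-3967} + \frac{\left(-544 + 2231\right) \frac{1}{-2498 + \left(22 - 2\right)}}{1561} = \left(-2702\right) \left(- \frac{1}{3967}\right) + \frac{1687}{-2498 + 20} \cdot \frac{1}{1561} = \frac{2702}{3967} + \frac{1687}{-2478} \cdot \frac{1}{1561} = \frac{2702}{3967} + 1687 \left(- \frac{1}{2478}\right) \frac{1}{1561} = \frac{2702}{3967} - \frac{241}{552594} = \frac{1492152941}{2192140398}$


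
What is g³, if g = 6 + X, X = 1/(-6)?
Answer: 42875/216 ≈ 198.50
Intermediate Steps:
X = -⅙ (X = 1*(-⅙) = -⅙ ≈ -0.16667)
g = 35/6 (g = 6 - ⅙ = 35/6 ≈ 5.8333)
g³ = (35/6)³ = 42875/216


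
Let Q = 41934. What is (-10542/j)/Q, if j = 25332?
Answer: -1757/177045348 ≈ -9.9240e-6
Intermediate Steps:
(-10542/j)/Q = -10542/25332/41934 = -10542*1/25332*(1/41934) = -1757/4222*1/41934 = -1757/177045348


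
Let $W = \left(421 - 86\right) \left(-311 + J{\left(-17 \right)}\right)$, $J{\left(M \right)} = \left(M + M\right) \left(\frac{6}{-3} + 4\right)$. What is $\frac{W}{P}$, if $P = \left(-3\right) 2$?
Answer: $\frac{126965}{6} \approx 21161.0$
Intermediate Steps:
$J{\left(M \right)} = 4 M$ ($J{\left(M \right)} = 2 M \left(6 \left(- \frac{1}{3}\right) + 4\right) = 2 M \left(-2 + 4\right) = 2 M 2 = 4 M$)
$P = -6$
$W = -126965$ ($W = \left(421 - 86\right) \left(-311 + 4 \left(-17\right)\right) = 335 \left(-311 - 68\right) = 335 \left(-379\right) = -126965$)
$\frac{W}{P} = - \frac{126965}{-6} = \left(-126965\right) \left(- \frac{1}{6}\right) = \frac{126965}{6}$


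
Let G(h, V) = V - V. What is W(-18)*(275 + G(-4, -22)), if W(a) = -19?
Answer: -5225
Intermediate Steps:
G(h, V) = 0
W(-18)*(275 + G(-4, -22)) = -19*(275 + 0) = -19*275 = -5225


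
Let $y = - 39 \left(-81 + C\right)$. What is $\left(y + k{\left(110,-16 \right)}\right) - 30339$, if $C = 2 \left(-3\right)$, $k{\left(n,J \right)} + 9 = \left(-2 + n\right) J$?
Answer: $-28683$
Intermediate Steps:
$k{\left(n,J \right)} = -9 + J \left(-2 + n\right)$ ($k{\left(n,J \right)} = -9 + \left(-2 + n\right) J = -9 + J \left(-2 + n\right)$)
$C = -6$
$y = 3393$ ($y = - 39 \left(-81 - 6\right) = \left(-39\right) \left(-87\right) = 3393$)
$\left(y + k{\left(110,-16 \right)}\right) - 30339 = \left(3393 - 1737\right) - 30339 = 1656 - 30339 = -28683$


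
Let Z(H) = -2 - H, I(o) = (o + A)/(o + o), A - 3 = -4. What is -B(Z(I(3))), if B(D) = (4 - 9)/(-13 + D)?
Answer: -15/46 ≈ -0.32609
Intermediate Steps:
A = -1 (A = 3 - 4 = -1)
I(o) = (-1 + o)/(2*o) (I(o) = (o - 1)/(o + o) = (-1 + o)/((2*o)) = (-1 + o)*(1/(2*o)) = (-1 + o)/(2*o))
B(D) = -5/(-13 + D)
-B(Z(I(3))) = -(-5)/(-13 + (-2 - (-1 + 3)/(2*3))) = -(-5)/(-13 + (-2 - 2/(2*3))) = -(-5)/(-13 + (-2 - 1*⅓)) = -(-5)/(-13 + (-2 - ⅓)) = -(-5)/(-13 - 7/3) = -(-5)/(-46/3) = -(-5)*(-3)/46 = -1*15/46 = -15/46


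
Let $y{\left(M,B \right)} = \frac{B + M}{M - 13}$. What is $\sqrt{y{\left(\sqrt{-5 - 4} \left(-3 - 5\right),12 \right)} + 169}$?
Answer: $\frac{\sqrt{3764485 + 17880 i}}{149} \approx 13.022 + 0.030924 i$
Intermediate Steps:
$y{\left(M,B \right)} = \frac{B + M}{-13 + M}$
$\sqrt{y{\left(\sqrt{-5 - 4} \left(-3 - 5\right),12 \right)} + 169} = \sqrt{\frac{12 + \sqrt{-5 - 4} \left(-3 - 5\right)}{-13 + \sqrt{-5 - 4} \left(-3 - 5\right)} + 169} = \sqrt{\frac{12 + \sqrt{-9} \left(-8\right)}{-13 + \sqrt{-9} \left(-8\right)} + 169} = \sqrt{\frac{12 + 3 i \left(-8\right)}{-13 + 3 i \left(-8\right)} + 169} = \sqrt{\frac{12 - 24 i}{-13 - 24 i} + 169} = \sqrt{\frac{-13 + 24 i}{745} \left(12 - 24 i\right) + 169} = \sqrt{\frac{\left(-13 + 24 i\right) \left(12 - 24 i\right)}{745} + 169} = \sqrt{169 + \frac{\left(-13 + 24 i\right) \left(12 - 24 i\right)}{745}}$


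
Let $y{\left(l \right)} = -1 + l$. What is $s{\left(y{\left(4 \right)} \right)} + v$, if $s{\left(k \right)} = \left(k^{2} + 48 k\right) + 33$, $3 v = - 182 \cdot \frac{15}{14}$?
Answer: $121$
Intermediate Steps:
$v = -65$ ($v = \frac{\left(-182\right) \frac{15}{14}}{3} = \frac{1}{3} \left(-195\right) = -65$)
$s{\left(k \right)} = 33 + k^{2} + 48 k$
$s{\left(y{\left(4 \right)} \right)} + v = \left(33 + \left(-1 + 4\right)^{2} + 48 \left(-1 + 4\right)\right) - 65 = \left(33 + 3^{2} + 48 \cdot 3\right) - 65 = \left(33 + 9 + 144\right) - 65 = 186 - 65 = 121$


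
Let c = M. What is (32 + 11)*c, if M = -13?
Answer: -559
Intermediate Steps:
c = -13
(32 + 11)*c = (32 + 11)*(-13) = 43*(-13) = -559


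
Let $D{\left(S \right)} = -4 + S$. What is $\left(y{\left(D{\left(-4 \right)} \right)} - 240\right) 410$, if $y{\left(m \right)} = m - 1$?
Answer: $-102090$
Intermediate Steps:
$y{\left(m \right)} = -1 + m$ ($y{\left(m \right)} = m - 1 = -1 + m$)
$\left(y{\left(D{\left(-4 \right)} \right)} - 240\right) 410 = \left(\left(-1 - 8\right) - 240\right) 410 = \left(-9 - 240\right) 410 = \left(-249\right) 410 = -102090$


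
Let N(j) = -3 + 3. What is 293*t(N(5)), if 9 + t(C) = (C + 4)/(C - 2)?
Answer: -3223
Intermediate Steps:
N(j) = 0
t(C) = -9 + (4 + C)/(-2 + C) (t(C) = -9 + (C + 4)/(C - 2) = -9 + (4 + C)/(-2 + C))
293*t(N(5)) = 293*(2*(11 - 4*0)/(-2 + 0)) = 293*(2*(11 + 0)/(-2)) = 293*(2*(-½)*11) = 293*(-11) = -3223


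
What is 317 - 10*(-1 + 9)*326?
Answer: -25763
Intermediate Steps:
317 - 10*(-1 + 9)*326 = 317 - 10*8*326 = 317 - 80*326 = 317 - 26080 = -25763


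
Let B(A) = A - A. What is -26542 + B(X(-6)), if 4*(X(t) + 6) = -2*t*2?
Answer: -26542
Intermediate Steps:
X(t) = -6 - t (X(t) = -6 + (-2*t*2)/4 = -6 + (-4*t)/4 = -6 - t)
B(A) = 0
-26542 + B(X(-6)) = -26542 + 0 = -26542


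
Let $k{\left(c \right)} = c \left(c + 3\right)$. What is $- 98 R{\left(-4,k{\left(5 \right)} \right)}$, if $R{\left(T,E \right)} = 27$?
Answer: $-2646$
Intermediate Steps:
$k{\left(c \right)} = c \left(3 + c\right)$
$- 98 R{\left(-4,k{\left(5 \right)} \right)} = \left(-98\right) 27 = -2646$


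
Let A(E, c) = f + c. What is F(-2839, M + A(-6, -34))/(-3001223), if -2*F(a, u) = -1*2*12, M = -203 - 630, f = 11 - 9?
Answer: -12/3001223 ≈ -3.9984e-6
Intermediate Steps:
f = 2
M = -833
A(E, c) = 2 + c
F(a, u) = 12 (F(a, u) = -(-1*2)*12/2 = -(-1)*12 = -1/2*(-24) = 12)
F(-2839, M + A(-6, -34))/(-3001223) = 12/(-3001223) = 12*(-1/3001223) = -12/3001223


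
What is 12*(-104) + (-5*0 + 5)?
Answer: -1243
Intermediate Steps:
12*(-104) + (-5*0 + 5) = -1248 + (0 + 5) = -1248 + 5 = -1243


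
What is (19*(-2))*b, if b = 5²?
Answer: -950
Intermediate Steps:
b = 25
(19*(-2))*b = (19*(-2))*25 = -38*25 = -950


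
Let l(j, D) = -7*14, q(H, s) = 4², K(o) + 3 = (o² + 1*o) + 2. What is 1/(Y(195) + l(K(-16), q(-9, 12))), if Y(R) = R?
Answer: 1/97 ≈ 0.010309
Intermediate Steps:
K(o) = -1 + o + o² (K(o) = -3 + ((o² + 1*o) + 2) = -3 + ((o² + o) + 2) = -3 + ((o + o²) + 2) = -3 + (2 + o + o²) = -1 + o + o²)
q(H, s) = 16
l(j, D) = -98
1/(Y(195) + l(K(-16), q(-9, 12))) = 1/(195 - 98) = 1/97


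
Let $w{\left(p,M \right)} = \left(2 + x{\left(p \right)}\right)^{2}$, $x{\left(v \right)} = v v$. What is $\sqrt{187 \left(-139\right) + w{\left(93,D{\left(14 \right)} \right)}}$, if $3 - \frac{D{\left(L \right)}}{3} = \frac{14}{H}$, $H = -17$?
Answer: $4 \sqrt{4675863} \approx 8649.5$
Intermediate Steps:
$x{\left(v \right)} = v^{2}$
$D{\left(L \right)} = \frac{195}{17}$ ($D{\left(L \right)} = 9 - 3 \frac{14}{-17} = 9 - 3 \cdot 14 \left(- \frac{1}{17}\right) = 9 - - \frac{42}{17} = 9 + \frac{42}{17} = \frac{195}{17}$)
$w{\left(p,M \right)} = \left(2 + p^{2}\right)^{2}$
$\sqrt{187 \left(-139\right) + w{\left(93,D{\left(14 \right)} \right)}} = \sqrt{187 \left(-139\right) + \left(2 + 93^{2}\right)^{2}} = \sqrt{-25993 + \left(2 + 8649\right)^{2}} = \sqrt{-25993 + 8651^{2}} = \sqrt{-25993 + 74839801} = \sqrt{74813808} = 4 \sqrt{4675863}$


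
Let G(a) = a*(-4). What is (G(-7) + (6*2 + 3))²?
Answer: 1849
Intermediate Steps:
G(a) = -4*a
(G(-7) + (6*2 + 3))² = (-4*(-7) + (6*2 + 3))² = (28 + (12 + 3))² = (28 + 15)² = 43² = 1849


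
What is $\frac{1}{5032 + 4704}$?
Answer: $\frac{1}{9736} \approx 0.00010271$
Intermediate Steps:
$\frac{1}{5032 + 4704} = \frac{1}{9736}$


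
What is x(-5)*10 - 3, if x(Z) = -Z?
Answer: 47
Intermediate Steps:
x(-5)*10 - 3 = -1*(-5)*10 - 3 = 5*10 - 3 = 50 - 3 = 47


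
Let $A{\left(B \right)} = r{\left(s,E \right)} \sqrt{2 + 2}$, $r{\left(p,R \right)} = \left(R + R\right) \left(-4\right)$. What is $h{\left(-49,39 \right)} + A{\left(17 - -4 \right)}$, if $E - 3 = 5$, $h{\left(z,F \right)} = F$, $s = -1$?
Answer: $-89$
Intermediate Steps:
$E = 8$ ($E = 3 + 5 = 8$)
$r{\left(p,R \right)} = - 8 R$ ($r{\left(p,R \right)} = 2 R \left(-4\right) = - 8 R$)
$A{\left(B \right)} = -128$ ($A{\left(B \right)} = \left(-8\right) 8 \sqrt{2 + 2} = - 64 \sqrt{4} = \left(-64\right) 2 = -128$)
$h{\left(-49,39 \right)} + A{\left(17 - -4 \right)} = 39 - 128 = -89$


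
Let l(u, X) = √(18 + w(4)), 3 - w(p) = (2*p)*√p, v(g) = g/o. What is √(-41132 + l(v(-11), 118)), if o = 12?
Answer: √(-41132 + √5) ≈ 202.8*I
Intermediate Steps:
v(g) = g/12
w(p) = 3 - 2*p^(3/2) (w(p) = 3 - 2*p*√p = 3 - 2*p^(3/2))
l(u, X) = √5 (l(u, X) = √(18 + (3 - 2*4^(3/2))) = √(18 + (3 - 2*8)) = √(18 + (3 - 16)) = √(18 - 13) = √5)
√(-41132 + l(v(-11), 118)) = √(-41132 + √5)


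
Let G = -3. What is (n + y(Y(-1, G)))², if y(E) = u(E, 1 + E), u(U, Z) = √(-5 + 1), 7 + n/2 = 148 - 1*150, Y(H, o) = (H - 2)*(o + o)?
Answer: 320 - 72*I ≈ 320.0 - 72.0*I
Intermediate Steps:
Y(H, o) = 2*o*(-2 + H) (Y(H, o) = (-2 + H)*(2*o) = 2*o*(-2 + H))
n = -18 (n = -14 + 2*(148 - 1*150) = -14 + 2*(148 - 150) = -14 + 2*(-2) = -14 - 4 = -18)
u(U, Z) = 2*I (u(U, Z) = √(-4) = 2*I)
y(E) = 2*I
(n + y(Y(-1, G)))² = (-18 + 2*I)²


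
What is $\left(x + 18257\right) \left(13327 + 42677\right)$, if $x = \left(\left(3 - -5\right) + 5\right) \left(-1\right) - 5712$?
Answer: $701842128$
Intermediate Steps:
$x = -5725$ ($x = \left(\left(3 + 5\right) + 5\right) \left(-1\right) - 5712 = \left(8 + 5\right) \left(-1\right) - 5712 = 13 \left(-1\right) - 5712 = -13 - 5712 = -5725$)
$\left(x + 18257\right) \left(13327 + 42677\right) = \left(-5725 + 18257\right) \left(13327 + 42677\right) = 12532 \cdot 56004 = 701842128$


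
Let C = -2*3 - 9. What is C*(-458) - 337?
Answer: 6533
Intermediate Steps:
C = -15 (C = -6 - 9 = -15)
C*(-458) - 337 = -15*(-458) - 337 = 6870 - 337 = 6533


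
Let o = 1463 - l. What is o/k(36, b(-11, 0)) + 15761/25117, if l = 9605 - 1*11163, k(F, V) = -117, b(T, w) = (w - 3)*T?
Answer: -24678140/979563 ≈ -25.193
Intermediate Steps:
b(T, w) = T*(-3 + w) (b(T, w) = (-3 + w)*T = T*(-3 + w))
l = -1558 (l = 9605 - 11163 = -1558)
o = 3021 (o = 1463 - 1*(-1558) = 1463 + 1558 = 3021)
o/k(36, b(-11, 0)) + 15761/25117 = 3021/(-117) + 15761/25117 = 3021*(-1/117) + 15761*(1/25117) = -1007/39 + 15761/25117 = -24678140/979563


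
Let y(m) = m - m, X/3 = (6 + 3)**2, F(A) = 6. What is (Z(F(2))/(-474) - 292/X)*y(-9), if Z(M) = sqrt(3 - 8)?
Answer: 0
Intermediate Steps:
X = 243 (X = 3*(6 + 3)**2 = 3*9**2 = 3*81 = 243)
y(m) = 0
Z(M) = I*sqrt(5) (Z(M) = sqrt(-5) = I*sqrt(5))
(Z(F(2))/(-474) - 292/X)*y(-9) = ((I*sqrt(5))/(-474) - 292/243)*0 = ((I*sqrt(5))*(-1/474) - 292*1/243)*0 = (-I*sqrt(5)/474 - 292/243)*0 = (-292/243 - I*sqrt(5)/474)*0 = 0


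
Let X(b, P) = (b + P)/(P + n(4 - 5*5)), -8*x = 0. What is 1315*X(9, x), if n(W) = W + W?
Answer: -3945/14 ≈ -281.79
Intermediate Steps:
x = 0 (x = -⅛*0 = 0)
n(W) = 2*W
X(b, P) = (P + b)/(-42 + P) (X(b, P) = (b + P)/(P + 2*(4 - 5*5)) = (P + b)/(P + 2*(4 - 25)) = (P + b)/(P + 2*(-21)) = (P + b)/(P - 42) = (P + b)/(-42 + P))
1315*X(9, x) = 1315*((0 + 9)/(-42 + 0)) = 1315*(9/(-42)) = 1315*(-1/42*9) = 1315*(-3/14) = -3945/14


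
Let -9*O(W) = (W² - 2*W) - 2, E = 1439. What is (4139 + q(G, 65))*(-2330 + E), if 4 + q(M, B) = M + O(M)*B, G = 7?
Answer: -3478167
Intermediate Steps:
O(W) = 2/9 - W²/9 + 2*W/9 (O(W) = -((W² - 2*W) - 2)/9 = -(-2 + W² - 2*W)/9 = 2/9 - W²/9 + 2*W/9)
q(M, B) = -4 + M + B*(2/9 - M²/9 + 2*M/9) (q(M, B) = -4 + (M + (2/9 - M²/9 + 2*M/9)*B) = -4 + (M + B*(2/9 - M²/9 + 2*M/9)) = -4 + M + B*(2/9 - M²/9 + 2*M/9))
(4139 + q(G, 65))*(-2330 + E) = (4139 + (-4 + 7 + (⅑)*65*(2 - 1*7² + 2*7)))*(-2330 + 1439) = (4139 + (-4 + 7 + (⅑)*65*(2 - 1*49 + 14)))*(-891) = (4139 + (-4 + 7 + (⅑)*65*(2 - 49 + 14)))*(-891) = (4139 + (-4 + 7 + (⅑)*65*(-33)))*(-891) = (4139 + (-4 + 7 - 715/3))*(-891) = (4139 - 706/3)*(-891) = (11711/3)*(-891) = -3478167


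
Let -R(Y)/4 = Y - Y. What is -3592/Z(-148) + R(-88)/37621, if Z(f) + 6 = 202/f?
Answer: 265808/545 ≈ 487.72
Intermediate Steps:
Z(f) = -6 + 202/f
R(Y) = 0 (R(Y) = -4*(Y - Y) = -4*0 = 0)
-3592/Z(-148) + R(-88)/37621 = -3592/(-6 + 202/(-148)) + 0/37621 = -3592/(-6 + 202*(-1/148)) + 0*(1/37621) = -3592/(-6 - 101/74) + 0 = -3592/(-545/74) + 0 = -3592*(-74/545) + 0 = 265808/545 + 0 = 265808/545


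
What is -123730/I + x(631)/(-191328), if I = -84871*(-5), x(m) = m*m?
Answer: -38526924919/16238198688 ≈ -2.3726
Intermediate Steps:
x(m) = m**2
I = 424355
-123730/I + x(631)/(-191328) = -123730/424355 + 631**2/(-191328) = -123730*1/424355 + 398161*(-1/191328) = -24746/84871 - 398161/191328 = -38526924919/16238198688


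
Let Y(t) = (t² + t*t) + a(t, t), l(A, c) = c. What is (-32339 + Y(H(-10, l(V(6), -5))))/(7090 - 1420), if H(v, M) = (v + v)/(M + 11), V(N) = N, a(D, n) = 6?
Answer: -290797/51030 ≈ -5.6985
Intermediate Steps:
H(v, M) = 2*v/(11 + M) (H(v, M) = (2*v)/(11 + M) = 2*v/(11 + M))
Y(t) = 6 + 2*t² (Y(t) = (t² + t*t) + 6 = (t² + t²) + 6 = 2*t² + 6 = 6 + 2*t²)
(-32339 + Y(H(-10, l(V(6), -5))))/(7090 - 1420) = (-32339 + (6 + 2*(2*(-10)/(11 - 5))²))/(7090 - 1420) = (-32339 + (6 + 2*(2*(-10)/6)²))/5670 = (-32339 + (6 + 2*(2*(-10)*(⅙))²))*(1/5670) = (-32339 + (6 + 2*(-10/3)²))*(1/5670) = (-32339 + (6 + 2*(100/9)))*(1/5670) = (-32339 + (6 + 200/9))*(1/5670) = (-32339 + 254/9)*(1/5670) = -290797/9*1/5670 = -290797/51030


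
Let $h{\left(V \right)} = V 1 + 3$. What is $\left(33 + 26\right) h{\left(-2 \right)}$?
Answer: $59$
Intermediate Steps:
$h{\left(V \right)} = 3 + V$ ($h{\left(V \right)} = V + 3 = 3 + V$)
$\left(33 + 26\right) h{\left(-2 \right)} = \left(33 + 26\right) \left(3 - 2\right) = 59 \cdot 1 = 59$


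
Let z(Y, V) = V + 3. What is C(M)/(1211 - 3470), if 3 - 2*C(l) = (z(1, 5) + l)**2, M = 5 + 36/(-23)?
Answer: 33791/1195011 ≈ 0.028277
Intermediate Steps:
z(Y, V) = 3 + V
M = 79/23 (M = 5 + 36*(-1/23) = 5 - 36/23 = 79/23 ≈ 3.4348)
C(l) = 3/2 - (8 + l)**2/2 (C(l) = 3/2 - ((3 + 5) + l)**2/2 = 3/2 - (8 + l)**2/2)
C(M)/(1211 - 3470) = (3/2 - (8 + 79/23)**2/2)/(1211 - 3470) = (3/2 - (263/23)**2/2)/(-2259) = (3/2 - 1/2*69169/529)*(-1/2259) = (3/2 - 69169/1058)*(-1/2259) = -33791/529*(-1/2259) = 33791/1195011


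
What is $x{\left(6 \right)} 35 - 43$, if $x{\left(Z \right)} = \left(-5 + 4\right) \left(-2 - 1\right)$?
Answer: $62$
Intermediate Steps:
$x{\left(Z \right)} = 3$ ($x{\left(Z \right)} = \left(-1\right) \left(-3\right) = 3$)
$x{\left(6 \right)} 35 - 43 = 3 \cdot 35 - 43 = 105 - 43 = 62$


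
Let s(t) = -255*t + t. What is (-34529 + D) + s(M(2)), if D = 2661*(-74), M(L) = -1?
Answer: -231189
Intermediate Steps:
s(t) = -254*t
D = -196914
(-34529 + D) + s(M(2)) = (-34529 - 196914) - 254*(-1) = -231443 + 254 = -231189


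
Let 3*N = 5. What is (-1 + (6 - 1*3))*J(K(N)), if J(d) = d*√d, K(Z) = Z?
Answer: 10*√15/9 ≈ 4.3033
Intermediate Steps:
N = 5/3 (N = (⅓)*5 = 5/3 ≈ 1.6667)
J(d) = d^(3/2)
(-1 + (6 - 1*3))*J(K(N)) = (-1 + (6 - 1*3))*(5/3)^(3/2) = (-1 + (6 - 3))*(5*√15/9) = (-1 + 3)*(5*√15/9) = 2*(5*√15/9) = 10*√15/9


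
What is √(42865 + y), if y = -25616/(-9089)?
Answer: √3541307087489/9089 ≈ 207.05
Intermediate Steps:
y = 25616/9089 (y = -25616*(-1/9089) = 25616/9089 ≈ 2.8184)
√(42865 + y) = √(42865 + 25616/9089) = √(389625601/9089) = √3541307087489/9089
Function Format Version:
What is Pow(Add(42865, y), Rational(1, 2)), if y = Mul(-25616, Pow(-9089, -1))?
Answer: Mul(Rational(1, 9089), Pow(3541307087489, Rational(1, 2))) ≈ 207.05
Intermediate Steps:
y = Rational(25616, 9089) (y = Mul(-25616, Rational(-1, 9089)) = Rational(25616, 9089) ≈ 2.8184)
Pow(Add(42865, y), Rational(1, 2)) = Pow(Add(42865, Rational(25616, 9089)), Rational(1, 2)) = Pow(Rational(389625601, 9089), Rational(1, 2)) = Mul(Rational(1, 9089), Pow(3541307087489, Rational(1, 2)))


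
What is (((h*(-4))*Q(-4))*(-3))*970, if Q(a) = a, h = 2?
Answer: -93120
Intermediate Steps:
(((h*(-4))*Q(-4))*(-3))*970 = (((2*(-4))*(-4))*(-3))*970 = (-8*(-4)*(-3))*970 = (32*(-3))*970 = -96*970 = -93120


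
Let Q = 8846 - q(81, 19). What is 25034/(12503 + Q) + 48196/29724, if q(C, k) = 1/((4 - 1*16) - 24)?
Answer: 15957435229/5711206515 ≈ 2.7941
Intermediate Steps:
q(C, k) = -1/36 (q(C, k) = 1/((4 - 16) - 24) = 1/(-12 - 24) = 1/(-36) = -1/36)
Q = 318457/36 (Q = 8846 - 1*(-1/36) = 8846 + 1/36 = 318457/36 ≈ 8846.0)
25034/(12503 + Q) + 48196/29724 = 25034/(12503 + 318457/36) + 48196/29724 = 25034/(768565/36) + 48196*(1/29724) = 25034*(36/768565) + 12049/7431 = 901224/768565 + 12049/7431 = 15957435229/5711206515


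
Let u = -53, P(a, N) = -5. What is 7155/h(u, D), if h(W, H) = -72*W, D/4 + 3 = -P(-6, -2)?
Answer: 15/8 ≈ 1.8750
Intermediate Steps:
D = 8 (D = -12 + 4*(-1*(-5)) = -12 + 4*5 = -12 + 20 = 8)
7155/h(u, D) = 7155/((-72*(-53))) = 7155/3816 = 7155*(1/3816) = 15/8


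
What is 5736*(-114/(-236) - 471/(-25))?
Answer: 163484604/1475 ≈ 1.1084e+5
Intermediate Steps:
5736*(-114/(-236) - 471/(-25)) = 5736*(-114*(-1/236) - 471*(-1/25)) = 5736*(57/118 + 471/25) = 5736*(57003/2950) = 163484604/1475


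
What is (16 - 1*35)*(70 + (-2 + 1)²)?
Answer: -1349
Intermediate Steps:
(16 - 1*35)*(70 + (-2 + 1)²) = (16 - 35)*(70 + (-1)²) = -19*(70 + 1) = -19*71 = -1349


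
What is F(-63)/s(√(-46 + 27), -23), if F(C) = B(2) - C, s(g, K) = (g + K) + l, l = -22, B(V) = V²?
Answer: -3015/2044 - 67*I*√19/2044 ≈ -1.475 - 0.14288*I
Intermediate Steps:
s(g, K) = -22 + K + g (s(g, K) = (g + K) - 22 = (K + g) - 22 = -22 + K + g)
F(C) = 4 - C (F(C) = 2² - C = 4 - C)
F(-63)/s(√(-46 + 27), -23) = (4 - 1*(-63))/(-22 - 23 + √(-46 + 27)) = (4 + 63)/(-22 - 23 + √(-19)) = 67/(-22 - 23 + I*√19) = 67/(-45 + I*√19)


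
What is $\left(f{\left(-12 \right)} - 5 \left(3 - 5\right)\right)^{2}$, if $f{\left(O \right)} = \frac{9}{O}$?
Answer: $\frac{1369}{16} \approx 85.563$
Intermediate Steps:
$\left(f{\left(-12 \right)} - 5 \left(3 - 5\right)\right)^{2} = \left(\frac{9}{-12} - 5 \left(3 - 5\right)\right)^{2} = \left(9 \left(- \frac{1}{12}\right) - -10\right)^{2} = \left(- \frac{3}{4} + 10\right)^{2} = \left(\frac{37}{4}\right)^{2} = \frac{1369}{16}$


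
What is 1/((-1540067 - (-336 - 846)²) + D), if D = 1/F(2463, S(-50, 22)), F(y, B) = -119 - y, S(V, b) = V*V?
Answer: -2582/7583827163 ≈ -3.4046e-7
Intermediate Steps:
S(V, b) = V²
D = -1/2582 (D = 1/(-119 - 1*2463) = 1/(-119 - 2463) = 1/(-2582) = -1/2582 ≈ -0.00038730)
1/((-1540067 - (-336 - 846)²) + D) = 1/((-1540067 - (-336 - 846)²) - 1/2582) = 1/((-1540067 - 1*(-1182)²) - 1/2582) = 1/((-1540067 - 1*1397124) - 1/2582) = 1/((-1540067 - 1397124) - 1/2582) = 1/(-2937191 - 1/2582) = 1/(-7583827163/2582) = -2582/7583827163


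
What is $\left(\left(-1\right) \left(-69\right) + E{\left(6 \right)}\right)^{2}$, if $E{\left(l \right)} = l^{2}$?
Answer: $11025$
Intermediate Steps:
$\left(\left(-1\right) \left(-69\right) + E{\left(6 \right)}\right)^{2} = \left(\left(-1\right) \left(-69\right) + 6^{2}\right)^{2} = \left(69 + 36\right)^{2} = 105^{2} = 11025$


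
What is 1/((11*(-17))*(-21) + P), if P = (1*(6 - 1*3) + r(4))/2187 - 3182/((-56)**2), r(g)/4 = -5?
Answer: 3429216/13463025059 ≈ 0.00025471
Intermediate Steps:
r(g) = -20 (r(g) = 4*(-5) = -20)
P = -3506173/3429216 (P = (1*(6 - 1*3) - 20)/2187 - 3182/((-56)**2) = (1*(6 - 3) - 20)*(1/2187) - 3182/3136 = (1*3 - 20)*(1/2187) - 3182*1/3136 = (3 - 20)*(1/2187) - 1591/1568 = -17*1/2187 - 1591/1568 = -17/2187 - 1591/1568 = -3506173/3429216 ≈ -1.0224)
1/((11*(-17))*(-21) + P) = 1/((11*(-17))*(-21) - 3506173/3429216) = 1/(-187*(-21) - 3506173/3429216) = 1/(3927 - 3506173/3429216) = 1/(13463025059/3429216) = 3429216/13463025059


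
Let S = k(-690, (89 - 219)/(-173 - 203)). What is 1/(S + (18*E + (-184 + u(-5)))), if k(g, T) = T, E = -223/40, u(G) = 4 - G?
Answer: -235/64626 ≈ -0.0036363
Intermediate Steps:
E = -223/40 (E = -223*1/40 = -223/40 ≈ -5.5750)
S = 65/188 (S = (89 - 219)/(-173 - 203) = -130/(-376) = -130*(-1/376) = 65/188 ≈ 0.34574)
1/(S + (18*E + (-184 + u(-5)))) = 1/(65/188 + (18*(-223/40) + (-184 + (4 - 1*(-5))))) = 1/(65/188 + (-2007/20 + (-184 + (4 + 5)))) = 1/(65/188 + (-2007/20 + (-184 + 9))) = 1/(65/188 + (-2007/20 - 175)) = 1/(65/188 - 5507/20) = 1/(-64626/235) = -235/64626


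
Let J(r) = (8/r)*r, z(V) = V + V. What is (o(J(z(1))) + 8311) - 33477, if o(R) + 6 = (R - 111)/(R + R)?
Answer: -402855/16 ≈ -25178.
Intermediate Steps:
z(V) = 2*V
J(r) = 8
o(R) = -6 + (-111 + R)/(2*R) (o(R) = -6 + (R - 111)/(R + R) = -6 + (-111 + R)/((2*R)) = -6 + (-111 + R)*(1/(2*R)) = -6 + (-111 + R)/(2*R))
(o(J(z(1))) + 8311) - 33477 = ((1/2)*(-111 - 11*8)/8 + 8311) - 33477 = ((1/2)*(1/8)*(-111 - 88) + 8311) - 33477 = ((1/2)*(1/8)*(-199) + 8311) - 33477 = (-199/16 + 8311) - 33477 = 132777/16 - 33477 = -402855/16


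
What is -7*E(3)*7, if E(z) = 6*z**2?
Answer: -2646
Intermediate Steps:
-7*E(3)*7 = -42*3**2*7 = -42*9*7 = -7*54*7 = -378*7 = -2646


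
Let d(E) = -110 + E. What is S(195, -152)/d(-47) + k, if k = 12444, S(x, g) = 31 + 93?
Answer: 1953584/157 ≈ 12443.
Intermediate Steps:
S(x, g) = 124
S(195, -152)/d(-47) + k = 124/(-110 - 47) + 12444 = 124/(-157) + 12444 = 124*(-1/157) + 12444 = -124/157 + 12444 = 1953584/157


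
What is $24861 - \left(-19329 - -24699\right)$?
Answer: $19491$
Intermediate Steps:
$24861 - \left(-19329 - -24699\right) = 24861 - \left(-19329 + 24699\right) = 24861 - 5370 = 19491$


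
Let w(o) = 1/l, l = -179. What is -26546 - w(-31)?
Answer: -4751733/179 ≈ -26546.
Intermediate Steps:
w(o) = -1/179 (w(o) = 1/(-179) = -1/179)
-26546 - w(-31) = -26546 - 1*(-1/179) = -26546 + 1/179 = -4751733/179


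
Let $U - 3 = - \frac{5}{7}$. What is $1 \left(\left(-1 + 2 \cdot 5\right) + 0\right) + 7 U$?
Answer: $25$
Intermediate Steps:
$U = \frac{16}{7}$ ($U = 3 - \frac{5}{7} = \frac{16}{7} \approx 2.2857$)
$1 \left(\left(-1 + 2 \cdot 5\right) + 0\right) + 7 U = 1 \left(\left(-1 + 2 \cdot 5\right) + 0\right) + 7 \cdot \frac{16}{7} = 1 \left(\left(-1 + 10\right) + 0\right) + 16 = 1 \left(9 + 0\right) + 16 = 1 \cdot 9 + 16 = 9 + 16 = 25$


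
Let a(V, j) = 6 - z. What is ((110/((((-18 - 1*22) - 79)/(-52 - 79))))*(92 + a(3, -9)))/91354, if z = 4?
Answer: 677270/5435563 ≈ 0.12460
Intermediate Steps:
a(V, j) = 2 (a(V, j) = 6 - 1*4 = 6 - 4 = 2)
((110/((((-18 - 1*22) - 79)/(-52 - 79))))*(92 + a(3, -9)))/91354 = ((110/((((-18 - 1*22) - 79)/(-52 - 79))))*(92 + 2))/91354 = ((110/((((-18 - 22) - 79)/(-131))))*94)*(1/91354) = ((110/(((-40 - 79)*(-1/131))))*94)*(1/91354) = ((110/((-119*(-1/131))))*94)*(1/91354) = ((110/(119/131))*94)*(1/91354) = ((110*(131/119))*94)*(1/91354) = ((14410/119)*94)*(1/91354) = (1354540/119)*(1/91354) = 677270/5435563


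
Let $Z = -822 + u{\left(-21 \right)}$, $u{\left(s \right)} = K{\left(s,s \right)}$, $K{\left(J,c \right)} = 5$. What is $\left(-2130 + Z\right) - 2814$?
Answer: $-5761$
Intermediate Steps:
$u{\left(s \right)} = 5$
$Z = -817$ ($Z = -822 + 5 = -817$)
$\left(-2130 + Z\right) - 2814 = \left(-2130 - 817\right) - 2814 = -2947 - 2814 = -5761$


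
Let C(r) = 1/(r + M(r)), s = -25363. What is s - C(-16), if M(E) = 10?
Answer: -152177/6 ≈ -25363.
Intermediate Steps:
C(r) = 1/(10 + r) (C(r) = 1/(r + 10) = 1/(10 + r))
s - C(-16) = -25363 - 1/(10 - 16) = -25363 - 1/(-6) = -25363 - 1*(-⅙) = -25363 + ⅙ = -152177/6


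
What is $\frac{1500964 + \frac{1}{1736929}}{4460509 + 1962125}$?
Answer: $\frac{2607067899557}{11155659250986} \approx 0.2337$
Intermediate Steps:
$\frac{1500964 + \frac{1}{1736929}}{4460509 + 1962125} = \frac{1500964 + \frac{1}{1736929}}{6422634} = \frac{2607067899557}{1736929} \cdot \frac{1}{6422634} = \frac{2607067899557}{11155659250986}$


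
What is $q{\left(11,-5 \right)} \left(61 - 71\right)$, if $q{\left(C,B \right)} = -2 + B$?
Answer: $70$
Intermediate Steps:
$q{\left(11,-5 \right)} \left(61 - 71\right) = \left(-2 - 5\right) \left(61 - 71\right) = - 7 \left(61 - 71\right) = \left(-7\right) \left(-10\right) = 70$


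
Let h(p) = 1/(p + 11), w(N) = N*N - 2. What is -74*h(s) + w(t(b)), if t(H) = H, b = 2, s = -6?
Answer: -64/5 ≈ -12.800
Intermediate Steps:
w(N) = -2 + N² (w(N) = N² - 2 = -2 + N²)
h(p) = 1/(11 + p)
-74*h(s) + w(t(b)) = -74/(11 - 6) + (-2 + 2²) = -74/5 + (-2 + 4) = -74*⅕ + 2 = -74/5 + 2 = -64/5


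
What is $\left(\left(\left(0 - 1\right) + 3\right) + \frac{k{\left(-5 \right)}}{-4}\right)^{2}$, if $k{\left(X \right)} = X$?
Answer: $\frac{169}{16} \approx 10.563$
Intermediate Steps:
$\left(\left(\left(0 - 1\right) + 3\right) + \frac{k{\left(-5 \right)}}{-4}\right)^{2} = \left(\left(\left(0 - 1\right) + 3\right) - \frac{5}{-4}\right)^{2} = \left(\left(-1 + 3\right) - - \frac{5}{4}\right)^{2} = \left(2 + \frac{5}{4}\right)^{2} = \left(\frac{13}{4}\right)^{2} = \frac{169}{16}$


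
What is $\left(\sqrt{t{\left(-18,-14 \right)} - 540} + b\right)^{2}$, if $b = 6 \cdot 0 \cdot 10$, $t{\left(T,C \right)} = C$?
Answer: $-554$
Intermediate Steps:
$b = 0$ ($b = 0 \cdot 10 = 0$)
$\left(\sqrt{t{\left(-18,-14 \right)} - 540} + b\right)^{2} = \left(\sqrt{-14 - 540} + 0\right)^{2} = \left(\sqrt{-554} + 0\right)^{2} = \left(i \sqrt{554} + 0\right)^{2} = \left(i \sqrt{554}\right)^{2} = -554$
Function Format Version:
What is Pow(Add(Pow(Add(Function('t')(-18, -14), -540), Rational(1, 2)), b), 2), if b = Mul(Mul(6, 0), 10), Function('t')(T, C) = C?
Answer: -554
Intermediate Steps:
b = 0 (b = Mul(0, 10) = 0)
Pow(Add(Pow(Add(Function('t')(-18, -14), -540), Rational(1, 2)), b), 2) = Pow(Add(Pow(Add(-14, -540), Rational(1, 2)), 0), 2) = Pow(Add(Pow(-554, Rational(1, 2)), 0), 2) = Pow(Add(Mul(I, Pow(554, Rational(1, 2))), 0), 2) = Pow(Mul(I, Pow(554, Rational(1, 2))), 2) = -554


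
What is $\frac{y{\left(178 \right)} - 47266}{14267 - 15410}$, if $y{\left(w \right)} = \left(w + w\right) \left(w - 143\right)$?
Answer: $\frac{11602}{381} \approx 30.451$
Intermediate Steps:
$y{\left(w \right)} = 2 w \left(-143 + w\right)$
$\frac{y{\left(178 \right)} - 47266}{14267 - 15410} = \frac{2 \cdot 178 \left(-143 + 178\right) - 47266}{14267 - 15410} = \frac{2 \cdot 178 \cdot 35 - 47266}{-1143} = \left(12460 - 47266\right) \left(- \frac{1}{1143}\right) = \left(-34806\right) \left(- \frac{1}{1143}\right) = \frac{11602}{381}$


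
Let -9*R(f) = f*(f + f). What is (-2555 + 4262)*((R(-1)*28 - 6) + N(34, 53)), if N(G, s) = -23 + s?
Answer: 91040/3 ≈ 30347.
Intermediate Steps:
R(f) = -2*f**2/9 (R(f) = -f*(f + f)/9 = -f*2*f/9 = -2*f**2/9)
(-2555 + 4262)*((R(-1)*28 - 6) + N(34, 53)) = (-2555 + 4262)*((-2/9*(-1)**2*28 - 6) + (-23 + 53)) = 1707*((-2/9*1*28 - 6) + 30) = 1707*((-2/9*28 - 6) + 30) = 1707*((-56/9 - 6) + 30) = 1707*(-110/9 + 30) = 1707*(160/9) = 91040/3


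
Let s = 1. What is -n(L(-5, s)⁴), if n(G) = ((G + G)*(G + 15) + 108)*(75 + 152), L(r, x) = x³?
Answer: -31780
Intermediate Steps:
n(G) = 24516 + 454*G*(15 + G) (n(G) = ((2*G)*(15 + G) + 108)*227 = (2*G*(15 + G) + 108)*227 = (108 + 2*G*(15 + G))*227 = 24516 + 454*G*(15 + G))
-n(L(-5, s)⁴) = -(24516 + 454*((1³)⁴)² + 6810*(1³)⁴) = -(24516 + 454*(1⁴)² + 6810*1⁴) = -(24516 + 454*1² + 6810*1) = -(24516 + 454*1 + 6810) = -(24516 + 454 + 6810) = -1*31780 = -31780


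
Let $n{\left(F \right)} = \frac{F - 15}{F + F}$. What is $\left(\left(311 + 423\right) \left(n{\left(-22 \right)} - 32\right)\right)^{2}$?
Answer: $\frac{253166966649}{484} \approx 5.2307 \cdot 10^{8}$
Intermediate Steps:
$n{\left(F \right)} = \frac{-15 + F}{2 F}$
$\left(\left(311 + 423\right) \left(n{\left(-22 \right)} - 32\right)\right)^{2} = \left(\left(311 + 423\right) \left(\frac{-15 - 22}{2 \left(-22\right)} - 32\right)\right)^{2} = \left(734 \left(\frac{1}{2} \left(- \frac{1}{22}\right) \left(-37\right) - 32\right)\right)^{2} = \left(734 \left(\frac{37}{44} - 32\right)\right)^{2} = \left(734 \left(- \frac{1371}{44}\right)\right)^{2} = \left(- \frac{503157}{22}\right)^{2} = \frac{253166966649}{484}$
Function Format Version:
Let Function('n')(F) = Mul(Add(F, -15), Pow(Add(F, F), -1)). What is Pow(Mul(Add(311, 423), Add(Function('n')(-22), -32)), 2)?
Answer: Rational(253166966649, 484) ≈ 5.2307e+8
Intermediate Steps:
Function('n')(F) = Mul(Rational(1, 2), Pow(F, -1), Add(-15, F)) (Function('n')(F) = Mul(Add(-15, F), Pow(Mul(2, F), -1)) = Mul(Add(-15, F), Mul(Rational(1, 2), Pow(F, -1))) = Mul(Rational(1, 2), Pow(F, -1), Add(-15, F)))
Pow(Mul(Add(311, 423), Add(Function('n')(-22), -32)), 2) = Pow(Mul(Add(311, 423), Add(Mul(Rational(1, 2), Pow(-22, -1), Add(-15, -22)), -32)), 2) = Pow(Mul(734, Add(Mul(Rational(1, 2), Rational(-1, 22), -37), -32)), 2) = Pow(Mul(734, Add(Rational(37, 44), -32)), 2) = Pow(Mul(734, Rational(-1371, 44)), 2) = Pow(Rational(-503157, 22), 2) = Rational(253166966649, 484)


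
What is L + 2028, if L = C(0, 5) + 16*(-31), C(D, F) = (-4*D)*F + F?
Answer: 1537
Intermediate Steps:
C(D, F) = F - 4*D*F (C(D, F) = -4*D*F + F = F - 4*D*F)
L = -491 (L = 5*(1 - 4*0) + 16*(-31) = 5*(1 + 0) - 496 = 5*1 - 496 = 5 - 496 = -491)
L + 2028 = -491 + 2028 = 1537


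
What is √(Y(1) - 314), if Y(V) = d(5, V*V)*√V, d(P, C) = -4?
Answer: I*√318 ≈ 17.833*I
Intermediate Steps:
Y(V) = -4*√V
√(Y(1) - 314) = √(-4*√1 - 314) = √(-4*1 - 314) = √(-4 - 314) = √(-318) = I*√318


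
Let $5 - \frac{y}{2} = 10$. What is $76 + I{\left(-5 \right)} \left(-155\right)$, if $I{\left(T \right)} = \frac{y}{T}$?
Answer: $-234$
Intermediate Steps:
$y = -10$ ($y = 10 - 20 = -10$)
$I{\left(T \right)} = - \frac{10}{T}$
$76 + I{\left(-5 \right)} \left(-155\right) = 76 + - \frac{10}{-5} \left(-155\right) = 76 + \left(-10\right) \left(- \frac{1}{5}\right) \left(-155\right) = 76 + 2 \left(-155\right) = 76 - 310 = -234$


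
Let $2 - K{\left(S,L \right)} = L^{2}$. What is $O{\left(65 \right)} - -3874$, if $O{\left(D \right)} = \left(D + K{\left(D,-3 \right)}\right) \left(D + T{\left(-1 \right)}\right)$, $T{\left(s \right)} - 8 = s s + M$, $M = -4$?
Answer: $7934$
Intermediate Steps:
$K{\left(S,L \right)} = 2 - L^{2}$
$T{\left(s \right)} = 4 + s^{2}$ ($T{\left(s \right)} = 8 + \left(s s - 4\right) = 8 + \left(s^{2} - 4\right) = 8 + \left(-4 + s^{2}\right) = 4 + s^{2}$)
$O{\left(D \right)} = \left(-7 + D\right) \left(5 + D\right)$ ($O{\left(D \right)} = \left(D + \left(2 - \left(-3\right)^{2}\right)\right) \left(D + \left(4 + \left(-1\right)^{2}\right)\right) = \left(D + \left(2 - 9\right)\right) \left(D + \left(4 + 1\right)\right) = \left(D + \left(2 - 9\right)\right) \left(D + 5\right) = \left(D - 7\right) \left(5 + D\right) = \left(-7 + D\right) \left(5 + D\right)$)
$O{\left(65 \right)} - -3874 = \left(-35 + 65^{2} - 130\right) - -3874 = \left(-35 + 4225 - 130\right) + 3874 = 4060 + 3874 = 7934$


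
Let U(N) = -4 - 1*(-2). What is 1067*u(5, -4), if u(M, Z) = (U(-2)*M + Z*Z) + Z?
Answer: 2134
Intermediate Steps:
U(N) = -2 (U(N) = -4 + 2 = -2)
u(M, Z) = Z + Z**2 - 2*M (u(M, Z) = (-2*M + Z*Z) + Z = (-2*M + Z**2) + Z = (Z**2 - 2*M) + Z = Z + Z**2 - 2*M)
1067*u(5, -4) = 1067*(-4 + (-4)**2 - 2*5) = 1067*(-4 + 16 - 10) = 1067*2 = 2134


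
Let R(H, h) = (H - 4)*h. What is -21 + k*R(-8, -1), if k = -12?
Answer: -165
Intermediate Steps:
R(H, h) = h*(-4 + H) (R(H, h) = (-4 + H)*h = h*(-4 + H))
-21 + k*R(-8, -1) = -21 - (-12)*(-4 - 8) = -21 - (-12)*(-12) = -21 - 12*12 = -21 - 144 = -165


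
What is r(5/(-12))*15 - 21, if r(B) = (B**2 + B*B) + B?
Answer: -529/24 ≈ -22.042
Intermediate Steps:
r(B) = B + 2*B**2 (r(B) = (B**2 + B**2) + B = 2*B**2 + B = B + 2*B**2)
r(5/(-12))*15 - 21 = ((5/(-12))*(1 + 2*(5/(-12))))*15 - 21 = ((5*(-1/12))*(1 + 2*(5*(-1/12))))*15 - 21 = -5*(1 + 2*(-5/12))/12*15 - 21 = -5*(1 - 5/6)/12*15 - 21 = -5/12*1/6*15 - 21 = -5/72*15 - 21 = -25/24 - 21 = -529/24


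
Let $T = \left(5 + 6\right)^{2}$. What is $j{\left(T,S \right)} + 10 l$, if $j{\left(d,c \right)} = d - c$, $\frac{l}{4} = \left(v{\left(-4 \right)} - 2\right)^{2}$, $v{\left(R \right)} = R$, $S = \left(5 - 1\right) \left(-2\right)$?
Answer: $1569$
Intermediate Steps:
$S = -8$ ($S = 4 \left(-2\right) = -8$)
$T = 121$ ($T = 11^{2} = 121$)
$l = 144$ ($l = 4 \left(-4 - 2\right)^{2} = 4 \left(-6\right)^{2} = 4 \cdot 36 = 144$)
$j{\left(T,S \right)} + 10 l = \left(121 - -8\right) + 10 \cdot 144 = \left(121 + 8\right) + 1440 = 129 + 1440 = 1569$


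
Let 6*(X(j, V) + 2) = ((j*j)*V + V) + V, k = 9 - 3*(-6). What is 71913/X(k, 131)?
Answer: 431478/95749 ≈ 4.5063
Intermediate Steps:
k = 27 (k = 9 + 18 = 27)
X(j, V) = -2 + V/3 + V*j²/6 (X(j, V) = -2 + (((j*j)*V + V) + V)/6 = -2 + ((j²*V + V) + V)/6 = -2 + ((V*j² + V) + V)/6 = -2 + ((V + V*j²) + V)/6 = -2 + (2*V + V*j²)/6 = -2 + (V/3 + V*j²/6) = -2 + V/3 + V*j²/6)
71913/X(k, 131) = 71913/(-2 + (⅓)*131 + (⅙)*131*27²) = 71913/(-2 + 131/3 + (⅙)*131*729) = 71913/(-2 + 131/3 + 31833/2) = 71913/(95749/6) = 71913*(6/95749) = 431478/95749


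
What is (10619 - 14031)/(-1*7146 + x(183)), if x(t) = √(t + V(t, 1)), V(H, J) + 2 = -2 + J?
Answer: 338641/709238 + 853*√5/2127714 ≈ 0.47837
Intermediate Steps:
V(H, J) = -4 + J (V(H, J) = -2 + (-2 + J) = -4 + J)
x(t) = √(-3 + t) (x(t) = √(t + (-4 + 1)) = √(t - 3) = √(-3 + t))
(10619 - 14031)/(-1*7146 + x(183)) = (10619 - 14031)/(-1*7146 + √(-3 + 183)) = -3412/(-7146 + √180) = -3412/(-7146 + 6*√5)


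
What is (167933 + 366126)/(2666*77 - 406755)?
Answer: -534059/201473 ≈ -2.6508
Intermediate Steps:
(167933 + 366126)/(2666*77 - 406755) = 534059/(205282 - 406755) = 534059/(-201473) = 534059*(-1/201473) = -534059/201473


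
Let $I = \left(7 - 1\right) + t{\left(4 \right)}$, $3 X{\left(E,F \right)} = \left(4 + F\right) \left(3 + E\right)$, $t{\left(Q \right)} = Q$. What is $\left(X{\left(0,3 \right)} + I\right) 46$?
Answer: $782$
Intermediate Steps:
$X{\left(E,F \right)} = \frac{\left(3 + E\right) \left(4 + F\right)}{3}$ ($X{\left(E,F \right)} = \frac{\left(4 + F\right) \left(3 + E\right)}{3} = \frac{\left(3 + E\right) \left(4 + F\right)}{3}$)
$I = 10$ ($I = \left(7 - 1\right) + 4 = 6 + 4 = 10$)
$\left(X{\left(0,3 \right)} + I\right) 46 = \left(\left(4 + 3 + \frac{4}{3} \cdot 0 + \frac{1}{3} \cdot 0 \cdot 3\right) + 10\right) 46 = \left(\left(4 + 3 + 0 + 0\right) + 10\right) 46 = \left(7 + 10\right) 46 = 17 \cdot 46 = 782$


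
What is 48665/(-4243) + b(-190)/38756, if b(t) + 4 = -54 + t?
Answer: -471778251/41110427 ≈ -11.476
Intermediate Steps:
b(t) = -58 + t (b(t) = -4 + (-54 + t) = -58 + t)
48665/(-4243) + b(-190)/38756 = 48665/(-4243) + (-58 - 190)/38756 = 48665*(-1/4243) - 248*1/38756 = -48665/4243 - 62/9689 = -471778251/41110427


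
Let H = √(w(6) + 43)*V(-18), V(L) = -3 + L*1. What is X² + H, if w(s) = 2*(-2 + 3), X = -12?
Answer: 144 - 63*√5 ≈ 3.1277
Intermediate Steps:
w(s) = 2 (w(s) = 2*1 = 2)
V(L) = -3 + L
H = -63*√5 (H = √(2 + 43)*(-3 - 18) = √45*(-21) = (3*√5)*(-21) = -63*√5 ≈ -140.87)
X² + H = (-12)² - 63*√5 = 144 - 63*√5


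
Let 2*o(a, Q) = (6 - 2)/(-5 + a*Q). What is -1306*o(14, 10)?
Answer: -2612/135 ≈ -19.348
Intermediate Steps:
o(a, Q) = 2/(-5 + Q*a) (o(a, Q) = ((6 - 2)/(-5 + a*Q))/2 = (4/(-5 + Q*a))/2 = 2/(-5 + Q*a))
-1306*o(14, 10) = -2612/(-5 + 10*14) = -2612/(-5 + 140) = -2612/135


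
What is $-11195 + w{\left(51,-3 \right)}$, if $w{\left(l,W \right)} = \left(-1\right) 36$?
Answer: $-11231$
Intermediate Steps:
$w{\left(l,W \right)} = -36$
$-11195 + w{\left(51,-3 \right)} = -11195 - 36 = -11231$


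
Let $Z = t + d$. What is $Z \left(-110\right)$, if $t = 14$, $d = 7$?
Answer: $-2310$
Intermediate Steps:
$Z = 21$ ($Z = 14 + 7 = 21$)
$Z \left(-110\right) = 21 \left(-110\right) = -2310$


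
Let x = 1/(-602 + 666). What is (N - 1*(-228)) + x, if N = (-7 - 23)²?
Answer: 72193/64 ≈ 1128.0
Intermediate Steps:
N = 900 (N = (-30)² = 900)
x = 1/64 ≈ 0.015625
(N - 1*(-228)) + x = (900 - 1*(-228)) + 1/64 = (900 + 228) + 1/64 = 1128 + 1/64 = 72193/64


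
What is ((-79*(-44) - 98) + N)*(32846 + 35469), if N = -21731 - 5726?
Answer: -1644956885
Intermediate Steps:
N = -27457
((-79*(-44) - 98) + N)*(32846 + 35469) = ((-79*(-44) - 98) - 27457)*(32846 + 35469) = ((3476 - 98) - 27457)*68315 = (3378 - 27457)*68315 = -24079*68315 = -1644956885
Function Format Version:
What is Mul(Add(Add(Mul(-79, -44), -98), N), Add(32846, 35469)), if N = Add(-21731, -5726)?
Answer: -1644956885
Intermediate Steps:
N = -27457
Mul(Add(Add(Mul(-79, -44), -98), N), Add(32846, 35469)) = Mul(Add(Add(Mul(-79, -44), -98), -27457), Add(32846, 35469)) = Mul(Add(Add(3476, -98), -27457), 68315) = Mul(Add(3378, -27457), 68315) = Mul(-24079, 68315) = -1644956885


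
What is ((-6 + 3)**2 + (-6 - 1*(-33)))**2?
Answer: 1296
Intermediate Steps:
((-6 + 3)**2 + (-6 - 1*(-33)))**2 = ((-3)**2 + (-6 + 33))**2 = (9 + 27)**2 = 36**2 = 1296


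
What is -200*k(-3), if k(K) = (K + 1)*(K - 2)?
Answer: -2000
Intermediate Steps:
k(K) = (1 + K)*(-2 + K)
-200*k(-3) = -200*(-2 + (-3)² - 1*(-3)) = -200*(-2 + 9 + 3) = -200*10 = -2000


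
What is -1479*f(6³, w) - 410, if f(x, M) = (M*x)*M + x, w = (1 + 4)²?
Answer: -199984874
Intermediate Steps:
w = 25 (w = 5² = 25)
f(x, M) = x + x*M² (f(x, M) = x*M² + x = x + x*M²)
-1479*f(6³, w) - 410 = -1479*6³*(1 + 25²) - 410 = -319464*(1 + 625) - 410 = -319464*626 - 410 = -1479*135216 - 410 = -199984464 - 410 = -199984874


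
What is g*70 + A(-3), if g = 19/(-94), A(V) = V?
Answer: -806/47 ≈ -17.149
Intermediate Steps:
g = -19/94 (g = 19*(-1/94) = -19/94 ≈ -0.20213)
g*70 + A(-3) = -19/94*70 - 3 = -665/47 - 3 = -806/47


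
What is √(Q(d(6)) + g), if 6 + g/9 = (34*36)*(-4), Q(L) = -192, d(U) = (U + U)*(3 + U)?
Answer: I*√44310 ≈ 210.5*I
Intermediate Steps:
d(U) = 2*U*(3 + U) (d(U) = (2*U)*(3 + U) = 2*U*(3 + U))
g = -44118 (g = -54 + 9*((34*36)*(-4)) = -54 + 9*(1224*(-4)) = -54 + 9*(-4896) = -54 - 44064 = -44118)
√(Q(d(6)) + g) = √(-192 - 44118) = √(-44310) = I*√44310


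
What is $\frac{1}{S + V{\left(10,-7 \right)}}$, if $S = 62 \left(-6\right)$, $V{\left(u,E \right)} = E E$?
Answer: $- \frac{1}{323} \approx -0.003096$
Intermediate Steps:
$V{\left(u,E \right)} = E^{2}$
$S = -372$
$\frac{1}{S + V{\left(10,-7 \right)}} = \frac{1}{-372 + \left(-7\right)^{2}} = \frac{1}{-372 + 49} = \frac{1}{-323} = - \frac{1}{323}$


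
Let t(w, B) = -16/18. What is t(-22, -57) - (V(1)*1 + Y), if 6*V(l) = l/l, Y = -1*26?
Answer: 449/18 ≈ 24.944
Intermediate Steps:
Y = -26
t(w, B) = -8/9 (t(w, B) = -16*1/18 = -8/9)
V(l) = ⅙ (V(l) = (l/l)/6 = (⅙)*1 = ⅙)
t(-22, -57) - (V(1)*1 + Y) = -8/9 - ((⅙)*1 - 26) = -8/9 - (⅙ - 26) = -8/9 - 1*(-155/6) = -8/9 + 155/6 = 449/18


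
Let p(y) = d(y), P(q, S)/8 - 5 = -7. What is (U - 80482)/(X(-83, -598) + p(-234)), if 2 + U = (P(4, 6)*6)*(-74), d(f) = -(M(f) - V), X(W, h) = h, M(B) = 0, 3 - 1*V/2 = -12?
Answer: 18345/142 ≈ 129.19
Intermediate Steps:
V = 30 (V = 6 - 2*(-12) = 6 + 24 = 30)
P(q, S) = -16 (P(q, S) = 40 + 8*(-7) = 40 - 56 = -16)
d(f) = 30 (d(f) = -(0 - 1*30) = -(0 - 30) = -1*(-30) = 30)
p(y) = 30
U = 7102 (U = -2 - 16*6*(-74) = -2 - 96*(-74) = -2 + 7104 = 7102)
(U - 80482)/(X(-83, -598) + p(-234)) = (7102 - 80482)/(-598 + 30) = -73380/(-568) = -73380*(-1/568) = 18345/142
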